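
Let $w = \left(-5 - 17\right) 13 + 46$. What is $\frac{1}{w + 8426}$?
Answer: $\frac{1}{8186} \approx 0.00012216$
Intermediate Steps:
$w = -240$ ($w = \left(-5 - 17\right) 13 + 46 = \left(-22\right) 13 + 46 = -286 + 46 = -240$)
$\frac{1}{w + 8426} = \frac{1}{-240 + 8426} = \frac{1}{8186}$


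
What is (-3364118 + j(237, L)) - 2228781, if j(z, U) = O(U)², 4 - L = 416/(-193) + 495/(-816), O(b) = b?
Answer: -15412952929146023/2755830016 ≈ -5.5929e+6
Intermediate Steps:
L = 354981/52496 (L = 4 - (416/(-193) + 495/(-816)) = 4 - (416*(-1/193) + 495*(-1/816)) = 4 - (-416/193 - 165/272) = 4 - 1*(-144997/52496) = 4 + 144997/52496 = 354981/52496 ≈ 6.7621)
j(z, U) = U²
(-3364118 + j(237, L)) - 2228781 = (-3364118 + (354981/52496)²) - 2228781 = (-3364118 + 126011510361/2755830016) - 2228781 = -9270811350255527/2755830016 - 2228781 = -15412952929146023/2755830016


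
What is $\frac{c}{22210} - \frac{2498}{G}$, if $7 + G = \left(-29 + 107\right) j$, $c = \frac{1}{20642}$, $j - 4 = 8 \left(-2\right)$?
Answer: $\frac{1145230133303}{432326667260} \approx 2.649$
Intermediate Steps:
$j = -12$ ($j = 4 + 8 \left(-2\right) = 4 - 16 = -12$)
$c = \frac{1}{20642} \approx 4.8445 \cdot 10^{-5}$
$G = -943$ ($G = -7 + \left(-29 + 107\right) \left(-12\right) = -7 + 78 \left(-12\right) = -7 - 936 = -943$)
$\frac{c}{22210} - \frac{2498}{G} = \frac{1}{20642 \cdot 22210} - \frac{2498}{-943} = \frac{1}{20642} \cdot \frac{1}{22210} - - \frac{2498}{943} = \frac{1}{458458820} + \frac{2498}{943} = \frac{1145230133303}{432326667260}$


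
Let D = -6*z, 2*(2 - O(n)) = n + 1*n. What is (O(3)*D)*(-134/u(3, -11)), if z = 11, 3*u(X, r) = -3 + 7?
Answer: -6633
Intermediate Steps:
u(X, r) = 4/3 (u(X, r) = (-3 + 7)/3 = (1/3)*4 = 4/3)
O(n) = 2 - n (O(n) = 2 - (n + 1*n)/2 = 2 - (n + n)/2 = 2 - n)
D = -66 (D = -6*11 = -66)
(O(3)*D)*(-134/u(3, -11)) = ((2 - 1*3)*(-66))*(-134/4/3) = ((2 - 3)*(-66))*(-134*3/4) = -1*(-66)*(-201/2) = 66*(-201/2) = -6633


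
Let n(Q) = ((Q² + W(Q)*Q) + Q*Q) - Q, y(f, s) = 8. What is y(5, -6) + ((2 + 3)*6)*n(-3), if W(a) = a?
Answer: 908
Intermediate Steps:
n(Q) = -Q + 3*Q² (n(Q) = ((Q² + Q*Q) + Q*Q) - Q = ((Q² + Q²) + Q²) - Q = (2*Q² + Q²) - Q = 3*Q² - Q = -Q + 3*Q²)
y(5, -6) + ((2 + 3)*6)*n(-3) = 8 + ((2 + 3)*6)*(-3*(-1 + 3*(-3))) = 8 + (5*6)*(-3*(-1 - 9)) = 8 + 30*(-3*(-10)) = 8 + 30*30 = 8 + 900 = 908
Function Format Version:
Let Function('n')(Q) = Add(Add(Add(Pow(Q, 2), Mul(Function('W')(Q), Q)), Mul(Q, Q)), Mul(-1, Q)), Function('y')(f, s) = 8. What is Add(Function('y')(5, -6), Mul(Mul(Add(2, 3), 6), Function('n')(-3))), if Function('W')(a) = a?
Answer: 908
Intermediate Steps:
Function('n')(Q) = Add(Mul(-1, Q), Mul(3, Pow(Q, 2))) (Function('n')(Q) = Add(Add(Add(Pow(Q, 2), Mul(Q, Q)), Mul(Q, Q)), Mul(-1, Q)) = Add(Add(Add(Pow(Q, 2), Pow(Q, 2)), Pow(Q, 2)), Mul(-1, Q)) = Add(Add(Mul(2, Pow(Q, 2)), Pow(Q, 2)), Mul(-1, Q)) = Add(Mul(3, Pow(Q, 2)), Mul(-1, Q)) = Add(Mul(-1, Q), Mul(3, Pow(Q, 2))))
Add(Function('y')(5, -6), Mul(Mul(Add(2, 3), 6), Function('n')(-3))) = Add(8, Mul(Mul(Add(2, 3), 6), Mul(-3, Add(-1, Mul(3, -3))))) = Add(8, Mul(Mul(5, 6), Mul(-3, Add(-1, -9)))) = Add(8, Mul(30, Mul(-3, -10))) = Add(8, Mul(30, 30)) = Add(8, 900) = 908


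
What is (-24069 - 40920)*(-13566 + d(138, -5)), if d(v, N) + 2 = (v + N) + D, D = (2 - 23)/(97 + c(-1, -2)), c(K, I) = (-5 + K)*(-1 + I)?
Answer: 100410994494/115 ≈ 8.7314e+8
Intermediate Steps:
c(K, I) = (-1 + I)*(-5 + K)
D = -21/115 (D = (2 - 23)/(97 + (5 - 1*(-1) - 5*(-2) - 2*(-1))) = -21/(97 + (5 + 1 + 10 + 2)) = -21/(97 + 18) = -21/115 ≈ -0.18261)
d(v, N) = -251/115 + N + v (d(v, N) = -2 + ((v + N) - 21/115) = -2 + ((N + v) - 21/115) = -2 + (-21/115 + N + v) = -251/115 + N + v)
(-24069 - 40920)*(-13566 + d(138, -5)) = (-24069 - 40920)*(-13566 + (-251/115 - 5 + 138)) = -64989*(-13566 + 15044/115) = -64989*(-1545046/115) = 100410994494/115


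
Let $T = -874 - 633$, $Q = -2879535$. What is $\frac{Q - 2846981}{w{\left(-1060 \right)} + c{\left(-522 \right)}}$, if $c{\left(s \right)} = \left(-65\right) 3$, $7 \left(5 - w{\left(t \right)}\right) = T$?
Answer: $- \frac{40085612}{177} \approx -2.2647 \cdot 10^{5}$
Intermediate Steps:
$T = -1507$ ($T = -874 - 633 = -1507$)
$w{\left(t \right)} = \frac{1542}{7}$ ($w{\left(t \right)} = 5 - - \frac{1507}{7} = 5 + \frac{1507}{7} = \frac{1542}{7}$)
$c{\left(s \right)} = -195$
$\frac{Q - 2846981}{w{\left(-1060 \right)} + c{\left(-522 \right)}} = \frac{-2879535 - 2846981}{\frac{1542}{7} - 195} = - \frac{5726516}{\frac{177}{7}} = \left(-5726516\right) \frac{7}{177} = - \frac{40085612}{177}$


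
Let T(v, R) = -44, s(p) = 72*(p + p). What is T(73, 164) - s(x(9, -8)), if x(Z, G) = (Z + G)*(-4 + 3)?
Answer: 100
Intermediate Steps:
x(Z, G) = -G - Z (x(Z, G) = (G + Z)*(-1) = -G - Z)
s(p) = 144*p (s(p) = 72*(2*p) = 144*p)
T(73, 164) - s(x(9, -8)) = -44 - 144*(-1*(-8) - 1*9) = -44 - 144*(8 - 9) = -44 - 144*(-1) = -44 - 1*(-144) = -44 + 144 = 100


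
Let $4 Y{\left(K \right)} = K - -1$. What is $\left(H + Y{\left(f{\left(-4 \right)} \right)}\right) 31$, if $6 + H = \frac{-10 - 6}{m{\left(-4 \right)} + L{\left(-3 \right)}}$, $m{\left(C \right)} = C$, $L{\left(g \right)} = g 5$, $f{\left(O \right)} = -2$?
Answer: $- \frac{12741}{76} \approx -167.64$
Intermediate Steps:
$L{\left(g \right)} = 5 g$
$H = - \frac{98}{19}$ ($H = -6 + \frac{-10 - 6}{-4 + 5 \left(-3\right)} = -6 - \frac{16}{-4 - 15} = -6 - \frac{16}{-19} = -6 - - \frac{16}{19} = -6 + \frac{16}{19} = - \frac{98}{19} \approx -5.1579$)
$Y{\left(K \right)} = \frac{1}{4} + \frac{K}{4}$ ($Y{\left(K \right)} = \frac{K - -1}{4} = \frac{K + 1}{4} = \frac{1 + K}{4} = \frac{1}{4} + \frac{K}{4}$)
$\left(H + Y{\left(f{\left(-4 \right)} \right)}\right) 31 = \left(- \frac{98}{19} + \left(\frac{1}{4} + \frac{1}{4} \left(-2\right)\right)\right) 31 = \left(- \frac{98}{19} + \left(\frac{1}{4} - \frac{1}{2}\right)\right) 31 = \left(- \frac{98}{19} - \frac{1}{4}\right) 31 = \left(- \frac{411}{76}\right) 31 = - \frac{12741}{76}$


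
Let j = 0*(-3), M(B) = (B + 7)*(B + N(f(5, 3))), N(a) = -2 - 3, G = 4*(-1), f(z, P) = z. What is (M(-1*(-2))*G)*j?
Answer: 0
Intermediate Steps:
G = -4
N(a) = -5
M(B) = (-5 + B)*(7 + B) (M(B) = (B + 7)*(B - 5) = (7 + B)*(-5 + B) = (-5 + B)*(7 + B))
j = 0
(M(-1*(-2))*G)*j = ((-35 + (-1*(-2))² + 2*(-1*(-2)))*(-4))*0 = ((-35 + 2² + 2*2)*(-4))*0 = ((-35 + 4 + 4)*(-4))*0 = -27*(-4)*0 = 108*0 = 0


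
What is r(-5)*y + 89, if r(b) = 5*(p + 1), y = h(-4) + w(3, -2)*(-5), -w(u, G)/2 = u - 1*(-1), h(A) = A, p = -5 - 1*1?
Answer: -811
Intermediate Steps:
p = -6 (p = -5 - 1 = -6)
w(u, G) = -2 - 2*u (w(u, G) = -2*(u - 1*(-1)) = -2*(u + 1) = -2*(1 + u) = -2 - 2*u)
y = 36 (y = -4 + (-2 - 2*3)*(-5) = -4 + (-2 - 6)*(-5) = -4 - 8*(-5) = -4 + 40 = 36)
r(b) = -25 (r(b) = 5*(-6 + 1) = 5*(-5) = -25)
r(-5)*y + 89 = -25*36 + 89 = -900 + 89 = -811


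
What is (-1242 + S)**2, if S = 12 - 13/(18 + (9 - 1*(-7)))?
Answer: 1749999889/1156 ≈ 1.5138e+6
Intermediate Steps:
S = 395/34 (S = 12 - 13/(18 + (9 + 7)) = 12 - 13/(18 + 16) = 12 - 13/34 = 395/34 ≈ 11.618)
(-1242 + S)**2 = (-1242 + 395/34)**2 = (-41833/34)**2 = 1749999889/1156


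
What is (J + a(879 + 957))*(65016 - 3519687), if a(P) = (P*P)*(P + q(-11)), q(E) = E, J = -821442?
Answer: -21249901583913618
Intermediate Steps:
a(P) = P²*(-11 + P) (a(P) = (P*P)*(P - 11) = P²*(-11 + P))
(J + a(879 + 957))*(65016 - 3519687) = (-821442 + (879 + 957)²*(-11 + (879 + 957)))*(65016 - 3519687) = (-821442 + 1836²*(-11 + 1836))*(-3454671) = (-821442 + 3370896*1825)*(-3454671) = (-821442 + 6151885200)*(-3454671) = 6151063758*(-3454671) = -21249901583913618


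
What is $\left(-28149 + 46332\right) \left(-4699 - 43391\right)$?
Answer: $-874420470$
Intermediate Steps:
$\left(-28149 + 46332\right) \left(-4699 - 43391\right) = 18183 \left(-48090\right) = -874420470$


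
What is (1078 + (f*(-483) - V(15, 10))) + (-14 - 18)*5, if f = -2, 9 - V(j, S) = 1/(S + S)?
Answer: 37501/20 ≈ 1875.1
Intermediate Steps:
V(j, S) = 9 - 1/(2*S) (V(j, S) = 9 - 1/(S + S) = 9 - 1/(2*S))
(1078 + (f*(-483) - V(15, 10))) + (-14 - 18)*5 = (1078 + (-2*(-483) - (9 - 1/2/10))) + (-14 - 18)*5 = (1078 + (966 - (9 - 1/2*1/10))) - 32*5 = (1078 + (966 - (9 - 1/20))) - 160 = (1078 + (966 - 1*179/20)) - 160 = (1078 + (966 - 179/20)) - 160 = (1078 + 19141/20) - 160 = 40701/20 - 160 = 37501/20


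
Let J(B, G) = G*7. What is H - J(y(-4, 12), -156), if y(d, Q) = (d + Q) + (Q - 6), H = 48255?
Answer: 49347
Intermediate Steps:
y(d, Q) = -6 + d + 2*Q (y(d, Q) = (Q + d) + (-6 + Q) = -6 + d + 2*Q)
J(B, G) = 7*G
H - J(y(-4, 12), -156) = 48255 - 7*(-156) = 48255 - 1*(-1092) = 48255 + 1092 = 49347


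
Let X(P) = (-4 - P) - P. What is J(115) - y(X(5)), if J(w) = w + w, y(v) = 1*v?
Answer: 244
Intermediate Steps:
X(P) = -4 - 2*P
y(v) = v
J(w) = 2*w
J(115) - y(X(5)) = 2*115 - (-4 - 2*5) = 230 - (-4 - 10) = 230 - 1*(-14) = 230 + 14 = 244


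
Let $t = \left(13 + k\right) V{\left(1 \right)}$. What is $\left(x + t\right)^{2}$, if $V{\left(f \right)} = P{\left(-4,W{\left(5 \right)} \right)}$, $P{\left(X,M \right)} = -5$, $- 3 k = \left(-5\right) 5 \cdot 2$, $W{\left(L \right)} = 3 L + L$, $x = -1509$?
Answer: $\frac{24720784}{9} \approx 2.7468 \cdot 10^{6}$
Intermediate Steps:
$W{\left(L \right)} = 4 L$
$k = \frac{50}{3}$ ($k = - \frac{\left(-5\right) 5 \cdot 2}{3} = - \frac{\left(-25\right) 2}{3} = \left(- \frac{1}{3}\right) \left(-50\right) = \frac{50}{3} \approx 16.667$)
$V{\left(f \right)} = -5$
$t = - \frac{445}{3}$ ($t = \left(13 + \frac{50}{3}\right) \left(-5\right) = \frac{89}{3} \left(-5\right) = - \frac{445}{3} \approx -148.33$)
$\left(x + t\right)^{2} = \left(-1509 - \frac{445}{3}\right)^{2} = \left(- \frac{4972}{3}\right)^{2} = \frac{24720784}{9}$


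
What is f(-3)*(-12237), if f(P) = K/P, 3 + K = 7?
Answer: 16316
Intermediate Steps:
K = 4 (K = -3 + 7 = 4)
f(P) = 4/P
f(-3)*(-12237) = (4/(-3))*(-12237) = (4*(-⅓))*(-12237) = -4/3*(-12237) = 16316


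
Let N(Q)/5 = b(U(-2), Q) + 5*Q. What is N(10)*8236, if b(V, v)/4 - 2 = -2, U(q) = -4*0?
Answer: 2059000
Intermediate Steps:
U(q) = 0
b(V, v) = 0 (b(V, v) = 8 + 4*(-2) = 8 - 8 = 0)
N(Q) = 25*Q (N(Q) = 5*(0 + 5*Q) = 5*(5*Q) = 25*Q)
N(10)*8236 = (25*10)*8236 = 250*8236 = 2059000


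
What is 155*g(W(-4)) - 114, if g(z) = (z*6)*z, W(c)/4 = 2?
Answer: 59406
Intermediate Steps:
W(c) = 8 (W(c) = 4*2 = 8)
g(z) = 6*z² (g(z) = (6*z)*z = 6*z²)
155*g(W(-4)) - 114 = 155*(6*8²) - 114 = 155*(6*64) - 114 = 155*384 - 114 = 59520 - 114 = 59406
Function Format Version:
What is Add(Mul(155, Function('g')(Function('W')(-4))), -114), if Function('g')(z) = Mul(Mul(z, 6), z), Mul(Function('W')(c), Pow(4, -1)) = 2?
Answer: 59406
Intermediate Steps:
Function('W')(c) = 8 (Function('W')(c) = Mul(4, 2) = 8)
Function('g')(z) = Mul(6, Pow(z, 2)) (Function('g')(z) = Mul(Mul(6, z), z) = Mul(6, Pow(z, 2)))
Add(Mul(155, Function('g')(Function('W')(-4))), -114) = Add(Mul(155, Mul(6, Pow(8, 2))), -114) = Add(Mul(155, Mul(6, 64)), -114) = Add(Mul(155, 384), -114) = Add(59520, -114) = 59406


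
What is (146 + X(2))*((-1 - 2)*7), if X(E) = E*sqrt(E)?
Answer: -3066 - 42*sqrt(2) ≈ -3125.4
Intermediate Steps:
X(E) = E**(3/2)
(146 + X(2))*((-1 - 2)*7) = (146 + 2**(3/2))*((-1 - 2)*7) = (146 + 2*sqrt(2))*(-3*7) = (146 + 2*sqrt(2))*(-21) = -3066 - 42*sqrt(2)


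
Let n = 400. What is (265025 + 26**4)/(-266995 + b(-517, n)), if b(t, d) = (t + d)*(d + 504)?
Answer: -722001/372763 ≈ -1.9369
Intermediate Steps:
b(t, d) = (504 + d)*(d + t) (b(t, d) = (d + t)*(504 + d) = (504 + d)*(d + t))
(265025 + 26**4)/(-266995 + b(-517, n)) = (265025 + 26**4)/(-266995 + (400**2 + 504*400 + 504*(-517) + 400*(-517))) = (265025 + 456976)/(-266995 + (160000 + 201600 - 260568 - 206800)) = 722001/(-266995 - 105768) = 722001/(-372763) = 722001*(-1/372763) = -722001/372763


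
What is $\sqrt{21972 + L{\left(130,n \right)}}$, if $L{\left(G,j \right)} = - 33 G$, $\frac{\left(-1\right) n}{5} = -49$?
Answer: $\sqrt{17682} \approx 132.97$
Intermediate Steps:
$n = 245$ ($n = \left(-5\right) \left(-49\right) = 245$)
$\sqrt{21972 + L{\left(130,n \right)}} = \sqrt{21972 - 4290} = \sqrt{17682}$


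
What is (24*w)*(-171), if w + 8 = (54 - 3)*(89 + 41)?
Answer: -27176688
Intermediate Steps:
w = 6622 (w = -8 + (54 - 3)*(89 + 41) = -8 + 51*130 = -8 + 6630 = 6622)
(24*w)*(-171) = (24*6622)*(-171) = 158928*(-171) = -27176688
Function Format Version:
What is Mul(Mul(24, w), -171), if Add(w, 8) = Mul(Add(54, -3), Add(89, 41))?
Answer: -27176688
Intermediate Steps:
w = 6622 (w = Add(-8, Mul(Add(54, -3), Add(89, 41))) = Add(-8, Mul(51, 130)) = Add(-8, 6630) = 6622)
Mul(Mul(24, w), -171) = Mul(Mul(24, 6622), -171) = Mul(158928, -171) = -27176688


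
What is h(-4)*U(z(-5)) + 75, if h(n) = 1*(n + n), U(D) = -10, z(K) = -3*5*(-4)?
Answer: 155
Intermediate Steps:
z(K) = 60 (z(K) = -15*(-4) = 60)
h(n) = 2*n (h(n) = 1*(2*n) = 2*n)
h(-4)*U(z(-5)) + 75 = (2*(-4))*(-10) + 75 = -8*(-10) + 75 = 80 + 75 = 155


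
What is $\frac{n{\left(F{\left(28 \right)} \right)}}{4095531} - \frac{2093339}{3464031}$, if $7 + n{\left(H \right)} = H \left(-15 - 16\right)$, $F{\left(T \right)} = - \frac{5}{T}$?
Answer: $- \frac{1951654597801}{3229571525796} \approx -0.60431$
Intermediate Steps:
$n{\left(H \right)} = -7 - 31 H$ ($n{\left(H \right)} = -7 + H \left(-15 - 16\right) = -7 + H \left(-31\right) = -7 - 31 H$)
$\frac{n{\left(F{\left(28 \right)} \right)}}{4095531} - \frac{2093339}{3464031} = \frac{-7 - 31 \left(- \frac{5}{28}\right)}{4095531} - \frac{2093339}{3464031} = \left(-7 - 31 \left(\left(-5\right) \frac{1}{28}\right)\right) \frac{1}{4095531} - \frac{2093339}{3464031} = \left(-7 - - \frac{155}{28}\right) \frac{1}{4095531} - \frac{2093339}{3464031} = \left(-7 + \frac{155}{28}\right) \frac{1}{4095531} - \frac{2093339}{3464031} = \left(- \frac{41}{28}\right) \frac{1}{4095531} - \frac{2093339}{3464031} = - \frac{1}{2796948} - \frac{2093339}{3464031} = - \frac{1951654597801}{3229571525796}$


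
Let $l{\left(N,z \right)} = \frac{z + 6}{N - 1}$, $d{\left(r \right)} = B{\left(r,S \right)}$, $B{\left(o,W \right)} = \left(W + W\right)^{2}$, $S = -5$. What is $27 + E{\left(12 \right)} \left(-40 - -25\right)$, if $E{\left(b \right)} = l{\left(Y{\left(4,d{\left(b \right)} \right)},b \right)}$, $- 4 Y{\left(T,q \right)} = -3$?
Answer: $1107$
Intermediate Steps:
$B{\left(o,W \right)} = 4 W^{2}$ ($B{\left(o,W \right)} = \left(2 W\right)^{2} = 4 W^{2}$)
$d{\left(r \right)} = 100$ ($d{\left(r \right)} = 4 \left(-5\right)^{2} = 4 \cdot 25 = 100$)
$Y{\left(T,q \right)} = \frac{3}{4}$ ($Y{\left(T,q \right)} = \left(- \frac{1}{4}\right) \left(-3\right) = \frac{3}{4}$)
$l{\left(N,z \right)} = \frac{6 + z}{-1 + N}$
$E{\left(b \right)} = -24 - 4 b$ ($E{\left(b \right)} = \frac{6 + b}{-1 + \frac{3}{4}} = \frac{6 + b}{- \frac{1}{4}} = - 4 \left(6 + b\right) = -24 - 4 b$)
$27 + E{\left(12 \right)} \left(-40 - -25\right) = 27 + \left(-24 - 48\right) \left(-40 - -25\right) = 27 + \left(-24 - 48\right) \left(-40 + 25\right) = 27 - -1080 = 27 + 1080 = 1107$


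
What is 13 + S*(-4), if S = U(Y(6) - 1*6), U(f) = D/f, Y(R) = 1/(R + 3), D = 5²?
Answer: 1589/53 ≈ 29.981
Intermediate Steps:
D = 25
Y(R) = 1/(3 + R)
U(f) = 25/f
S = -225/53 (S = 25/(1/(3 + 6) - 1*6) = 25/(1/9 - 6) = 25/(⅑ - 6) = 25/(-53/9) = 25*(-9/53) = -225/53 ≈ -4.2453)
13 + S*(-4) = 13 - 225/53*(-4) = 13 + 900/53 = 1589/53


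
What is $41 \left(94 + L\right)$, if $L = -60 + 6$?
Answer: $1640$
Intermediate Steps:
$L = -54$
$41 \left(94 + L\right) = 41 \left(94 - 54\right) = 41 \cdot 40 = 1640$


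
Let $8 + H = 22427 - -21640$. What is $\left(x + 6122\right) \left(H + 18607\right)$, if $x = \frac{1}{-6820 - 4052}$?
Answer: $\frac{2085473814539}{5436} \approx 3.8364 \cdot 10^{8}$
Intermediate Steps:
$x = - \frac{1}{10872}$ ($x = \frac{1}{-10872} = - \frac{1}{10872} \approx -9.1979 \cdot 10^{-5}$)
$H = 44059$ ($H = -8 + \left(22427 - -21640\right) = -8 + \left(22427 + 21640\right) = -8 + 44067 = 44059$)
$\left(x + 6122\right) \left(H + 18607\right) = \left(- \frac{1}{10872} + 6122\right) \left(44059 + 18607\right) = \frac{66558383}{10872} \cdot 62666 = \frac{2085473814539}{5436}$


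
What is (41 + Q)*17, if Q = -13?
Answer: 476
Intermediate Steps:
(41 + Q)*17 = (41 - 13)*17 = 28*17 = 476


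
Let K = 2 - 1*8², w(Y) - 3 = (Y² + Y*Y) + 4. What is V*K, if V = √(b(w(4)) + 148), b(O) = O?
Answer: -62*√187 ≈ -847.84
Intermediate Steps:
w(Y) = 7 + 2*Y² (w(Y) = 3 + ((Y² + Y*Y) + 4) = 3 + ((Y² + Y²) + 4) = 3 + (2*Y² + 4) = 3 + (4 + 2*Y²) = 7 + 2*Y²)
K = -62 (K = 2 - 1*64 = 2 - 64 = -62)
V = √187 (V = √((7 + 2*4²) + 148) = √((7 + 2*16) + 148) = √((7 + 32) + 148) = √(39 + 148) = √187 ≈ 13.675)
V*K = √187*(-62) = -62*√187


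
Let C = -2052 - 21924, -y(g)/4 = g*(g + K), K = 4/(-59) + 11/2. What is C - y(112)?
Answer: 1689384/59 ≈ 28634.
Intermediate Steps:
K = 641/118 (K = 4*(-1/59) + 11*(1/2) = -4/59 + 11/2 = 641/118 ≈ 5.4322)
y(g) = -4*g*(641/118 + g) (y(g) = -4*g*(g + 641/118) = -4*g*(641/118 + g))
C = -23976
C - y(112) = -23976 - (-2)*112*(641 + 118*112)/59 = -23976 - (-2)*112*(641 + 13216)/59 = -23976 - (-2)*112*13857/59 = -23976 - 1*(-3103968/59) = -23976 + 3103968/59 = 1689384/59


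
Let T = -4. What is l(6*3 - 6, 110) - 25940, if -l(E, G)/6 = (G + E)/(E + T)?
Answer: -52063/2 ≈ -26032.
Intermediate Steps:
l(E, G) = -6*(E + G)/(-4 + E) (l(E, G) = -6*(G + E)/(E - 4) = -6*(E + G)/(-4 + E))
l(6*3 - 6, 110) - 25940 = 6*(-(6*3 - 6) - 1*110)/(-4 + (6*3 - 6)) - 25940 = 6*(-(18 - 6) - 110)/(-4 + (18 - 6)) - 25940 = 6*(-1*12 - 110)/(-4 + 12) - 25940 = 6*(-12 - 110)/8 - 25940 = 6*(⅛)*(-122) - 25940 = -183/2 - 25940 = -52063/2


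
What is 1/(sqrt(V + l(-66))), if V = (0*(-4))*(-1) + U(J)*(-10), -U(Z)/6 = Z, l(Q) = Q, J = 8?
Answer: sqrt(46)/138 ≈ 0.049147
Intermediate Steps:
U(Z) = -6*Z
V = 480 (V = (0*(-4))*(-1) - 6*8*(-10) = 0*(-1) - 48*(-10) = 0 + 480 = 480)
1/(sqrt(V + l(-66))) = 1/(sqrt(480 - 66)) = 1/(sqrt(414)) = 1/(3*sqrt(46)) = sqrt(46)/138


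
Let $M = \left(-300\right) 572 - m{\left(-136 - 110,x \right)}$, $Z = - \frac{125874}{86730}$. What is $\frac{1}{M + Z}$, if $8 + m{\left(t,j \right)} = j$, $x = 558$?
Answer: $- \frac{2065}{355492747} \approx -5.8088 \cdot 10^{-6}$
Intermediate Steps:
$m{\left(t,j \right)} = -8 + j$
$Z = - \frac{2997}{2065}$ ($Z = \left(-125874\right) \frac{1}{86730} = - \frac{2997}{2065} \approx -1.4513$)
$M = -172150$ ($M = \left(-300\right) 572 - \left(-8 + 558\right) = -171600 - 550 = -172150$)
$\frac{1}{M + Z} = \frac{1}{-172150 - \frac{2997}{2065}} = \frac{1}{- \frac{355492747}{2065}} = - \frac{2065}{355492747}$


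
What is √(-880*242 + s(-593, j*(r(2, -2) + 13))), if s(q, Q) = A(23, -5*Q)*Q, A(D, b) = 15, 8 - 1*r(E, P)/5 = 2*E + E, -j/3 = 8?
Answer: 2*I*√55310 ≈ 470.36*I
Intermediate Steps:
j = -24 (j = -3*8 = -24)
r(E, P) = 40 - 15*E (r(E, P) = 40 - 5*(2*E + E) = 40 - 15*E)
s(q, Q) = 15*Q
√(-880*242 + s(-593, j*(r(2, -2) + 13))) = √(-880*242 + 15*(-24*((40 - 15*2) + 13))) = √(-212960 + 15*(-24*((40 - 30) + 13))) = √(-212960 + 15*(-24*(10 + 13))) = √(-212960 + 15*(-24*23)) = √(-212960 + 15*(-552)) = √(-212960 - 8280) = √(-221240) = 2*I*√55310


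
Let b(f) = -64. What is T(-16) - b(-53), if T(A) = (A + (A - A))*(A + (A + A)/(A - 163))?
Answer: 56768/179 ≈ 317.14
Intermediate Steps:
T(A) = A*(A + 2*A/(-163 + A)) (T(A) = (A + 0)*(A + (2*A)/(-163 + A)) = A*(A + 2*A/(-163 + A)))
T(-16) - b(-53) = (-16)**2*(-161 - 16)/(-163 - 16) - 1*(-64) = 256*(-177)/(-179) + 64 = 256*(-1/179)*(-177) + 64 = 45312/179 + 64 = 56768/179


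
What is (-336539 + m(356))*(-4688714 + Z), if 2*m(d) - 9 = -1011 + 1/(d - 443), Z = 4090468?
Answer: 17542056669203/87 ≈ 2.0163e+11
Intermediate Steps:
m(d) = -501 + 1/(2*(-443 + d)) (m(d) = 9/2 + (-1011 + 1/(d - 443))/2 = 9/2 + (-1011 + 1/(-443 + d))/2 = 9/2 + (-1011/2 + 1/(2*(-443 + d))) = -501 + 1/(2*(-443 + d)))
(-336539 + m(356))*(-4688714 + Z) = (-336539 + (443887 - 1002*356)/(2*(-443 + 356)))*(-4688714 + 4090468) = (-336539 + (1/2)*(443887 - 356712)/(-87))*(-598246) = (-336539 + (1/2)*(-1/87)*87175)*(-598246) = (-336539 - 87175/174)*(-598246) = -58644961/174*(-598246) = 17542056669203/87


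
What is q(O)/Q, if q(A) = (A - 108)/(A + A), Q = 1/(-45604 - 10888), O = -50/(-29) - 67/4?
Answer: -134366222/581 ≈ -2.3127e+5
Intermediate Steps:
O = -1743/116 (O = -50*(-1/29) - 67*¼ = 50/29 - 67/4 = -1743/116 ≈ -15.026)
Q = -1/56492 (Q = 1/(-56492) = -1/56492 ≈ -1.7702e-5)
q(A) = (-108 + A)/(2*A) (q(A) = (-108 + A)/((2*A)) = (-108 + A)*(1/(2*A)) = (-108 + A)/(2*A))
q(O)/Q = ((-108 - 1743/116)/(2*(-1743/116)))/(-1/56492) = ((½)*(-116/1743)*(-14271/116))*(-56492) = (4757/1162)*(-56492) = -134366222/581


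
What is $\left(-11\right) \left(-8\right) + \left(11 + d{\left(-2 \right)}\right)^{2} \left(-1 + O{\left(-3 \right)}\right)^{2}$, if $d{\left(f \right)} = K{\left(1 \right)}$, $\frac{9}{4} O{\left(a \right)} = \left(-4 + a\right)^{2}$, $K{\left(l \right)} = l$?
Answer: $\frac{560296}{9} \approx 62255.0$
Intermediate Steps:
$O{\left(a \right)} = \frac{4 \left(-4 + a\right)^{2}}{9}$
$d{\left(f \right)} = 1$
$\left(-11\right) \left(-8\right) + \left(11 + d{\left(-2 \right)}\right)^{2} \left(-1 + O{\left(-3 \right)}\right)^{2} = \left(-11\right) \left(-8\right) + \left(11 + 1\right)^{2} \left(-1 + \frac{4 \left(-4 - 3\right)^{2}}{9}\right)^{2} = 88 + 12^{2} \left(-1 + \frac{4 \left(-7\right)^{2}}{9}\right)^{2} = 88 + 144 \left(-1 + \frac{4}{9} \cdot 49\right)^{2} = 88 + 144 \left(-1 + \frac{196}{9}\right)^{2} = 88 + 144 \left(\frac{187}{9}\right)^{2} = 88 + 144 \cdot \frac{34969}{81} = 88 + \frac{559504}{9} = \frac{560296}{9}$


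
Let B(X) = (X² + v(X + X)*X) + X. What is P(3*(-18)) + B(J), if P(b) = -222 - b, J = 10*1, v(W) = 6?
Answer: 2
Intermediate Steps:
J = 10
B(X) = X² + 7*X (B(X) = (X² + 6*X) + X = X² + 7*X)
P(3*(-18)) + B(J) = (-222 - 3*(-18)) + 10*(7 + 10) = (-222 - 1*(-54)) + 10*17 = (-222 + 54) + 170 = -168 + 170 = 2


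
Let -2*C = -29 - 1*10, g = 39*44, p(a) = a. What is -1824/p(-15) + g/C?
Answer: 1048/5 ≈ 209.60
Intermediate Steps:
g = 1716
C = 39/2 (C = -(-29 - 1*10)/2 = -(-29 - 10)/2 = -½*(-39) = 39/2 ≈ 19.500)
-1824/p(-15) + g/C = -1824/(-15) + 1716/(39/2) = -1824*(-1/15) + 1716*(2/39) = 608/5 + 88 = 1048/5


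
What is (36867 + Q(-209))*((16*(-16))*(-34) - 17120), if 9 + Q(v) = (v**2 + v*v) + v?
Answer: -1043676576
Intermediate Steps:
Q(v) = -9 + v + 2*v**2 (Q(v) = -9 + ((v**2 + v*v) + v) = -9 + ((v**2 + v**2) + v) = -9 + (2*v**2 + v) = -9 + (v + 2*v**2) = -9 + v + 2*v**2)
(36867 + Q(-209))*((16*(-16))*(-34) - 17120) = (36867 + (-9 - 209 + 2*(-209)**2))*((16*(-16))*(-34) - 17120) = (36867 + (-9 - 209 + 2*43681))*(-256*(-34) - 17120) = (36867 + (-9 - 209 + 87362))*(8704 - 17120) = (36867 + 87144)*(-8416) = 124011*(-8416) = -1043676576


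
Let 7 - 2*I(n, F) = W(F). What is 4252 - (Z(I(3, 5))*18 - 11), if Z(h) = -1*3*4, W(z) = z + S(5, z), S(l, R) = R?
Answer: 4479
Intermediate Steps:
W(z) = 2*z (W(z) = z + z = 2*z)
I(n, F) = 7/2 - F
Z(h) = -12 (Z(h) = -3*4 = -12)
4252 - (Z(I(3, 5))*18 - 11) = 4252 - (-12*18 - 11) = 4252 - (-216 - 11) = 4252 - 1*(-227) = 4252 + 227 = 4479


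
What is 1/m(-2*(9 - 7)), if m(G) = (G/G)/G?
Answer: -4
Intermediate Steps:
m(G) = 1/G
1/m(-2*(9 - 7)) = 1/(1/(-2*(9 - 7))) = 1/(1/(-2*2)) = 1/(1/(-4)) = 1/(-¼) = -4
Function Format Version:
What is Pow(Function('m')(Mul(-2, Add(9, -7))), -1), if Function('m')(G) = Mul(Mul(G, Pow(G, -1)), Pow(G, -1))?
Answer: -4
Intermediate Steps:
Function('m')(G) = Pow(G, -1) (Function('m')(G) = Mul(1, Pow(G, -1)) = Pow(G, -1))
Pow(Function('m')(Mul(-2, Add(9, -7))), -1) = Pow(Pow(Mul(-2, Add(9, -7)), -1), -1) = Pow(Pow(Mul(-2, 2), -1), -1) = Pow(Pow(-4, -1), -1) = Pow(Rational(-1, 4), -1) = -4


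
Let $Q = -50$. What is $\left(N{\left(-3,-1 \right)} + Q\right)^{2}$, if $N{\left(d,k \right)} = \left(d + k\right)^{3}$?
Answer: $12996$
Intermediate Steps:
$\left(N{\left(-3,-1 \right)} + Q\right)^{2} = \left(\left(-3 - 1\right)^{3} - 50\right)^{2} = \left(\left(-4\right)^{3} - 50\right)^{2} = \left(-64 - 50\right)^{2} = \left(-114\right)^{2} = 12996$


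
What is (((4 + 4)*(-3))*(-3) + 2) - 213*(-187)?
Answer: 39905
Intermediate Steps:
(((4 + 4)*(-3))*(-3) + 2) - 213*(-187) = ((8*(-3))*(-3) + 2) + 39831 = (-24*(-3) + 2) + 39831 = (72 + 2) + 39831 = 74 + 39831 = 39905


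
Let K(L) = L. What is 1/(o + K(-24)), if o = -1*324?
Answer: -1/348 ≈ -0.0028736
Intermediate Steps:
o = -324
1/(o + K(-24)) = 1/(-324 - 24) = 1/(-348) = -1/348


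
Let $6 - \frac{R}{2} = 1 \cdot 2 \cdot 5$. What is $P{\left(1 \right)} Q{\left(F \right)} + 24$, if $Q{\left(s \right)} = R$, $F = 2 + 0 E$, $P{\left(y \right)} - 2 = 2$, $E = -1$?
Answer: $-8$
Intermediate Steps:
$P{\left(y \right)} = 4$ ($P{\left(y \right)} = 2 + 2 = 4$)
$R = -8$ ($R = 12 - 2 \cdot 1 \cdot 2 \cdot 5 = 12 - 2 \cdot 2 \cdot 5 = 12 - 20 = -8$)
$F = 2$ ($F = 2 + 0 \left(-1\right) = 2 + 0 = 2$)
$Q{\left(s \right)} = -8$
$P{\left(1 \right)} Q{\left(F \right)} + 24 = 4 \left(-8\right) + 24 = -32 + 24 = -8$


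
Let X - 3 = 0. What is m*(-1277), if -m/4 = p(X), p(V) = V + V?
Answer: 30648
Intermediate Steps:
X = 3 (X = 3 + 0 = 3)
p(V) = 2*V
m = -24 (m = -8*3 = -4*6 = -24)
m*(-1277) = -24*(-1277) = 30648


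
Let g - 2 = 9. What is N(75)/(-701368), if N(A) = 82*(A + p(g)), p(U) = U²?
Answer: -2009/87671 ≈ -0.022915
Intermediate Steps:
g = 11 (g = 2 + 9 = 11)
N(A) = 9922 + 82*A (N(A) = 82*(A + 11²) = 82*(A + 121) = 82*(121 + A) = 9922 + 82*A)
N(75)/(-701368) = (9922 + 82*75)/(-701368) = (9922 + 6150)*(-1/701368) = 16072*(-1/701368) = -2009/87671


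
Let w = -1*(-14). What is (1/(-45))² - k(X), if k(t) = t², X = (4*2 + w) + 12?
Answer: -2340899/2025 ≈ -1156.0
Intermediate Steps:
w = 14
X = 34 (X = (4*2 + 14) + 12 = (8 + 14) + 12 = 22 + 12 = 34)
(1/(-45))² - k(X) = (1/(-45))² - 1*34² = (-1/45)² - 1*1156 = 1/2025 - 1156 = -2340899/2025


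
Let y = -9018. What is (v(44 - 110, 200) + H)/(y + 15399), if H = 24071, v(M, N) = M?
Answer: 24005/6381 ≈ 3.7619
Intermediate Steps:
(v(44 - 110, 200) + H)/(y + 15399) = ((44 - 110) + 24071)/(-9018 + 15399) = (-66 + 24071)/6381 = 24005*(1/6381) = 24005/6381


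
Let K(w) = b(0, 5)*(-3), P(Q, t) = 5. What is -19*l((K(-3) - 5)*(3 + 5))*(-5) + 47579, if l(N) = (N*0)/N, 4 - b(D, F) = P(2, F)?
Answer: 47579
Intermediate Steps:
b(D, F) = -1 (b(D, F) = 4 - 1*5 = 4 - 5 = -1)
K(w) = 3 (K(w) = -1*(-3) = 3)
l(N) = 0 (l(N) = 0/N = 0)
-19*l((K(-3) - 5)*(3 + 5))*(-5) + 47579 = -19*0*(-5) + 47579 = 0*(-5) + 47579 = 0 + 47579 = 47579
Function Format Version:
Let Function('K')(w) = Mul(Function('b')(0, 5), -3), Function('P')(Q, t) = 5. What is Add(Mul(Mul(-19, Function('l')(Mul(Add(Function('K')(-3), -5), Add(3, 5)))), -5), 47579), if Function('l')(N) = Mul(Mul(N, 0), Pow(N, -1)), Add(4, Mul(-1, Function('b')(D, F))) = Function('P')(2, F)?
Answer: 47579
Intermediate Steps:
Function('b')(D, F) = -1 (Function('b')(D, F) = Add(4, Mul(-1, 5)) = Add(4, -5) = -1)
Function('K')(w) = 3 (Function('K')(w) = Mul(-1, -3) = 3)
Function('l')(N) = 0 (Function('l')(N) = Mul(0, Pow(N, -1)) = 0)
Add(Mul(Mul(-19, Function('l')(Mul(Add(Function('K')(-3), -5), Add(3, 5)))), -5), 47579) = Add(Mul(Mul(-19, 0), -5), 47579) = Add(Mul(0, -5), 47579) = Add(0, 47579) = 47579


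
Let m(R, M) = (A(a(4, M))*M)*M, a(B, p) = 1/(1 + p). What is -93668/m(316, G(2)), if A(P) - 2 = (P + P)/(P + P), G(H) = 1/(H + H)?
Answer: -1498688/3 ≈ -4.9956e+5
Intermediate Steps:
G(H) = 1/(2*H)
A(P) = 3 (A(P) = 2 + (P + P)/(P + P) = 2 + (2*P)/((2*P)) = 2 + (2*P)*(1/(2*P)) = 2 + 1 = 3)
m(R, M) = 3*M² (m(R, M) = (3*M)*M = 3*M²)
-93668/m(316, G(2)) = -93668/(3*((½)/2)²) = -93668/(3*((½)*(½))²) = -93668/(3*(¼)²) = -93668/(3*(1/16)) = -93668/3/16 = -93668*16/3 = -1498688/3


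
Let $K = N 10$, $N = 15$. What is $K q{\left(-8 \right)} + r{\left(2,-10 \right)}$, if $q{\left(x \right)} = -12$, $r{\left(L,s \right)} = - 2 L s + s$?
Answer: $-1770$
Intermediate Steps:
$r{\left(L,s \right)} = s - 2 L s$ ($r{\left(L,s \right)} = - 2 L s + s = s - 2 L s$)
$K = 150$ ($K = 15 \cdot 10 = 150$)
$K q{\left(-8 \right)} + r{\left(2,-10 \right)} = 150 \left(-12\right) - 10 \left(1 - 4\right) = -1800 - 10 \left(1 - 4\right) = -1800 - -30 = -1800 + 30 = -1770$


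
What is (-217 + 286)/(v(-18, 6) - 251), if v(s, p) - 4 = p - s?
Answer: -69/223 ≈ -0.30942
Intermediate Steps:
v(s, p) = 4 + p - s (v(s, p) = 4 + (p - s) = 4 + p - s)
(-217 + 286)/(v(-18, 6) - 251) = (-217 + 286)/((4 + 6 - 1*(-18)) - 251) = 69/((4 + 6 + 18) - 251) = 69/(28 - 251) = 69/(-223) = 69*(-1/223) = -69/223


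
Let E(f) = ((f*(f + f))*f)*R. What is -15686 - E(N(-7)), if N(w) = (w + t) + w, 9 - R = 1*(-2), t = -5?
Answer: 135212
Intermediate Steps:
R = 11 (R = 9 - (-2) = 9 - 1*(-2) = 9 + 2 = 11)
N(w) = -5 + 2*w (N(w) = (w - 5) + w = (-5 + w) + w = -5 + 2*w)
E(f) = 22*f³ (E(f) = ((f*(f + f))*f)*11 = ((f*(2*f))*f)*11 = ((2*f²)*f)*11 = (2*f³)*11 = 22*f³)
-15686 - E(N(-7)) = -15686 - 22*(-5 + 2*(-7))³ = -15686 - 22*(-5 - 14)³ = -15686 - 22*(-19)³ = -15686 - 22*(-6859) = -15686 - 1*(-150898) = -15686 + 150898 = 135212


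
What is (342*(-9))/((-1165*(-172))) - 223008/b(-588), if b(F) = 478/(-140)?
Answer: 1564021638579/23945410 ≈ 65316.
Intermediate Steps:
b(F) = -239/70 (b(F) = 478*(-1/140) = -239/70)
(342*(-9))/((-1165*(-172))) - 223008/b(-588) = (342*(-9))/((-1165*(-172))) - 223008/(-239/70) = -3078/200380 - 223008*(-70/239) = -3078*1/200380 + 15610560/239 = -1539/100190 + 15610560/239 = 1564021638579/23945410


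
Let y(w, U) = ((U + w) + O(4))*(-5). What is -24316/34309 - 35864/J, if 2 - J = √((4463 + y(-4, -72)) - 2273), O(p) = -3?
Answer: 2398156356/88551529 + 35864*√2585/2581 ≈ 733.56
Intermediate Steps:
y(w, U) = 15 - 5*U - 5*w (y(w, U) = ((U + w) - 3)*(-5) = (-3 + U + w)*(-5) = 15 - 5*U - 5*w)
J = 2 - √2585 (J = 2 - √((4463 + (15 - 5*(-72) - 5*(-4))) - 2273) = 2 - √((4463 + (15 + 360 + 20)) - 2273) = 2 - √((4463 + 395) - 2273) = 2 - √(4858 - 2273) = 2 - √2585 ≈ -48.843)
-24316/34309 - 35864/J = -24316/34309 - 35864/(2 - √2585)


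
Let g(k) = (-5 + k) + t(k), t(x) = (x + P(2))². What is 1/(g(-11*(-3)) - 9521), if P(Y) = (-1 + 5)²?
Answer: -1/7092 ≈ -0.00014100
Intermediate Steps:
P(Y) = 16 (P(Y) = 4² = 16)
t(x) = (16 + x)² (t(x) = (x + 16)² = (16 + x)²)
g(k) = -5 + k + (16 + k)² (g(k) = (-5 + k) + (16 + k)² = -5 + k + (16 + k)²)
1/(g(-11*(-3)) - 9521) = 1/((-5 - 11*(-3) + (16 - 11*(-3))²) - 9521) = 1/((-5 + 33 + (16 + 33)²) - 9521) = 1/((-5 + 33 + 49²) - 9521) = 1/((-5 + 33 + 2401) - 9521) = 1/(2429 - 9521) = 1/(-7092) = -1/7092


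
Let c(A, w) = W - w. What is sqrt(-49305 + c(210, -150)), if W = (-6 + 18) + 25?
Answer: I*sqrt(49118) ≈ 221.63*I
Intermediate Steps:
W = 37 (W = 12 + 25 = 37)
c(A, w) = 37 - w
sqrt(-49305 + c(210, -150)) = sqrt(-49305 + (37 - 1*(-150))) = sqrt(-49305 + (37 + 150)) = sqrt(-49305 + 187) = sqrt(-49118) = I*sqrt(49118)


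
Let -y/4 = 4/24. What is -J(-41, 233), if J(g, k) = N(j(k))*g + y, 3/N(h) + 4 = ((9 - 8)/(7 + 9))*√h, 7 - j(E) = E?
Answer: 2*(√226 - 2888*I)/(3*(√226 + 64*I)) ≈ -28.475 - 6.8453*I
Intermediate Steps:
j(E) = 7 - E
y = -⅔ (y = -16/24 = -4*⅙ = -⅔ ≈ -0.66667)
N(h) = 3/(-4 + √h/16) (N(h) = 3/(-4 + ((9 - 8)/(7 + 9))*√h) = 3/(-4 + (1/16)*√h) = 3/(-4 + (1*(1/16))*√h) = 3/(-4 + √h/16))
J(g, k) = -⅔ + 48*g/(-64 + √(7 - k)) (J(g, k) = (48/(-64 + √(7 - k)))*g - ⅔ = 48*g/(-64 + √(7 - k)) - ⅔ = -⅔ + 48*g/(-64 + √(7 - k)))
-J(-41, 233) = -2*(64 - √(7 - 1*233) + 72*(-41))/(3*(-64 + √(7 - 1*233))) = -2*(64 - √(7 - 233) - 2952)/(3*(-64 + √(7 - 233))) = -2*(64 - √(-226) - 2952)/(3*(-64 + √(-226))) = -2*(64 - I*√226 - 2952)/(3*(-64 + I*√226)) = -2*(-2888 - I*√226)/(3*(-64 + I*√226))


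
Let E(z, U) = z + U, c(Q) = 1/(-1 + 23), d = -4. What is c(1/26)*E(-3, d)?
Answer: -7/22 ≈ -0.31818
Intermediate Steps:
c(Q) = 1/22
E(z, U) = U + z
c(1/26)*E(-3, d) = (-4 - 3)/22 = (1/22)*(-7) = -7/22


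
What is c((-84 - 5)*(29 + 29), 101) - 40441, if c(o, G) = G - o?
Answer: -35178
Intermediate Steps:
c((-84 - 5)*(29 + 29), 101) - 40441 = (101 - (-84 - 5)*(29 + 29)) - 40441 = (101 - (-89)*58) - 40441 = (101 - 1*(-5162)) - 40441 = (101 + 5162) - 40441 = 5263 - 40441 = -35178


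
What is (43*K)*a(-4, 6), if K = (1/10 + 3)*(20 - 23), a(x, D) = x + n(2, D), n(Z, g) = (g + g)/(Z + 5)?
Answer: 31992/35 ≈ 914.06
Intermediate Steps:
n(Z, g) = 2*g/(5 + Z) (n(Z, g) = (2*g)/(5 + Z) = 2*g/(5 + Z))
a(x, D) = x + 2*D/7 (a(x, D) = x + 2*D/(5 + 2) = x + 2*D/7)
K = -93/10 (K = (⅒ + 3)*(-3) = (31/10)*(-3) = -93/10 ≈ -9.3000)
(43*K)*a(-4, 6) = (43*(-93/10))*(-4 + (2/7)*6) = -3999*(-4 + 12/7)/10 = -3999/10*(-16/7) = 31992/35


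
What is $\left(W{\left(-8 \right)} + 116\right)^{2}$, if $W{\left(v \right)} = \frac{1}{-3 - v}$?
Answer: $\frac{337561}{25} \approx 13502.0$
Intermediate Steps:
$\left(W{\left(-8 \right)} + 116\right)^{2} = \left(- \frac{1}{3 - 8} + 116\right)^{2} = \left(- \frac{1}{-5} + 116\right)^{2} = \left(\left(-1\right) \left(- \frac{1}{5}\right) + 116\right)^{2} = \left(\frac{1}{5} + 116\right)^{2} = \left(\frac{581}{5}\right)^{2} = \frac{337561}{25}$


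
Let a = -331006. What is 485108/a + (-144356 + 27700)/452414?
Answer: -4963143974/2879841317 ≈ -1.7234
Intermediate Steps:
485108/a + (-144356 + 27700)/452414 = 485108/(-331006) + (-144356 + 27700)/452414 = 485108*(-1/331006) - 116656*1/452414 = -18658/12731 - 58328/226207 = -4963143974/2879841317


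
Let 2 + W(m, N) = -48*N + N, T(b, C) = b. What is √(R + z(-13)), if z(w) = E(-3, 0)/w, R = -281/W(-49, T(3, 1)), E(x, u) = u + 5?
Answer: √32318/143 ≈ 1.2571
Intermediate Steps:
E(x, u) = 5 + u
W(m, N) = -2 - 47*N (W(m, N) = -2 + (-48*N + N) = -2 - 47*N)
R = 281/143 (R = -281/(-2 - 47*3) = -281/(-2 - 141) = -281/(-143) = -281*(-1/143) = 281/143 ≈ 1.9650)
z(w) = 5/w (z(w) = (5 + 0)/w = 5/w)
√(R + z(-13)) = √(281/143 + 5/(-13)) = √(281/143 + 5*(-1/13)) = √(281/143 - 5/13) = √(226/143) = √32318/143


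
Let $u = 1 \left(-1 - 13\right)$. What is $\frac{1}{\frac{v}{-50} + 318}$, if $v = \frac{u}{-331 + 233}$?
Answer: $\frac{350}{111299} \approx 0.0031447$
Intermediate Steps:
$u = -14$ ($u = 1 \left(-14\right) = -14$)
$v = \frac{1}{7}$ ($v = - \frac{14}{-331 + 233} = - \frac{14}{-98} = \left(-14\right) \left(- \frac{1}{98}\right) = \frac{1}{7} \approx 0.14286$)
$\frac{1}{\frac{v}{-50} + 318} = \frac{1}{\frac{1}{7 \left(-50\right)} + 318} = \frac{1}{\frac{1}{7} \left(- \frac{1}{50}\right) + 318} = \frac{1}{- \frac{1}{350} + 318} = \frac{1}{\frac{111299}{350}} = \frac{350}{111299}$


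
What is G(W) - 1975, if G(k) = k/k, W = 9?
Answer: -1974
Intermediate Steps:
G(k) = 1
G(W) - 1975 = 1 - 1975 = -1974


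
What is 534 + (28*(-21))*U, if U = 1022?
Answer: -600402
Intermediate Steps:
534 + (28*(-21))*U = 534 + (28*(-21))*1022 = 534 - 588*1022 = 534 - 600936 = -600402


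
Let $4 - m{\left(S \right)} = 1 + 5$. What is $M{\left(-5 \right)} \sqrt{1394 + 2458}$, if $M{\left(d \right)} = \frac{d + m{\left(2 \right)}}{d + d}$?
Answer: $\frac{21 \sqrt{107}}{5} \approx 43.445$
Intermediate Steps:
$m{\left(S \right)} = -2$ ($m{\left(S \right)} = 4 - \left(1 + 5\right) = 4 - 6 = -2$)
$M{\left(d \right)} = \frac{-2 + d}{2 d}$ ($M{\left(d \right)} = \frac{d - 2}{d + d} = \frac{-2 + d}{2 d}$)
$M{\left(-5 \right)} \sqrt{1394 + 2458} = \frac{-2 - 5}{2 \left(-5\right)} \sqrt{1394 + 2458} = \frac{1}{2} \left(- \frac{1}{5}\right) \left(-7\right) \sqrt{3852} = \frac{7 \cdot 6 \sqrt{107}}{10} = \frac{21 \sqrt{107}}{5}$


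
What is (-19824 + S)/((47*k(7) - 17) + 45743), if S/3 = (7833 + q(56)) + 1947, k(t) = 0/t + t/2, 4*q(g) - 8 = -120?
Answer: 18864/91781 ≈ 0.20553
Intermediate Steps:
q(g) = -28 (q(g) = 2 + (1/4)*(-120) = 2 - 30 = -28)
k(t) = t/2 (k(t) = 0 + t*(1/2) = 0 + t/2 = t/2)
S = 29256 (S = 3*((7833 - 28) + 1947) = 3*(7805 + 1947) = 3*9752 = 29256)
(-19824 + S)/((47*k(7) - 17) + 45743) = (-19824 + 29256)/((47*((1/2)*7) - 17) + 45743) = 9432/((47*(7/2) - 17) + 45743) = 9432/((329/2 - 17) + 45743) = 9432/(295/2 + 45743) = 9432/(91781/2) = 9432*(2/91781) = 18864/91781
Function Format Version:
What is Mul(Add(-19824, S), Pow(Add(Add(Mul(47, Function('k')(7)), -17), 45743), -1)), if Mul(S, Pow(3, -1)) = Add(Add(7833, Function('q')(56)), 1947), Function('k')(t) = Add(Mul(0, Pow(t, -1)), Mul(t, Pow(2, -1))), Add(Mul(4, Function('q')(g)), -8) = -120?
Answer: Rational(18864, 91781) ≈ 0.20553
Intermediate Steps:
Function('q')(g) = -28 (Function('q')(g) = Add(2, Mul(Rational(1, 4), -120)) = Add(2, -30) = -28)
Function('k')(t) = Mul(Rational(1, 2), t) (Function('k')(t) = Add(0, Mul(t, Rational(1, 2))) = Add(0, Mul(Rational(1, 2), t)) = Mul(Rational(1, 2), t))
S = 29256 (S = Mul(3, Add(Add(7833, -28), 1947)) = Mul(3, Add(7805, 1947)) = Mul(3, 9752) = 29256)
Mul(Add(-19824, S), Pow(Add(Add(Mul(47, Function('k')(7)), -17), 45743), -1)) = Mul(Add(-19824, 29256), Pow(Add(Add(Mul(47, Mul(Rational(1, 2), 7)), -17), 45743), -1)) = Mul(9432, Pow(Add(Add(Mul(47, Rational(7, 2)), -17), 45743), -1)) = Mul(9432, Pow(Add(Add(Rational(329, 2), -17), 45743), -1)) = Mul(9432, Pow(Add(Rational(295, 2), 45743), -1)) = Mul(9432, Pow(Rational(91781, 2), -1)) = Mul(9432, Rational(2, 91781)) = Rational(18864, 91781)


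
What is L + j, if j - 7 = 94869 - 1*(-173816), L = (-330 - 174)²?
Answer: 522708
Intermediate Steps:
L = 254016 (L = (-504)² = 254016)
j = 268692 (j = 7 + (94869 - 1*(-173816)) = 7 + (94869 + 173816) = 7 + 268685 = 268692)
L + j = 254016 + 268692 = 522708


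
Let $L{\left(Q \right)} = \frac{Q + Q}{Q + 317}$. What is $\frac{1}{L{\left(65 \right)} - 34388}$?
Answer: $- \frac{191}{6568043} \approx -2.908 \cdot 10^{-5}$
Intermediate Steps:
$L{\left(Q \right)} = \frac{2 Q}{317 + Q}$
$\frac{1}{L{\left(65 \right)} - 34388} = \frac{1}{2 \cdot 65 \frac{1}{317 + 65} - 34388} = \frac{1}{2 \cdot 65 \cdot \frac{1}{382} - 34388} = \frac{1}{\frac{65}{191} - 34388} = \frac{1}{- \frac{6568043}{191}} = - \frac{191}{6568043}$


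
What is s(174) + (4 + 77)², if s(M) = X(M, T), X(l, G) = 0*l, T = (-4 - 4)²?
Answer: 6561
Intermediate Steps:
T = 64 (T = (-8)² = 64)
X(l, G) = 0
s(M) = 0
s(174) + (4 + 77)² = 0 + (4 + 77)² = 0 + 81² = 0 + 6561 = 6561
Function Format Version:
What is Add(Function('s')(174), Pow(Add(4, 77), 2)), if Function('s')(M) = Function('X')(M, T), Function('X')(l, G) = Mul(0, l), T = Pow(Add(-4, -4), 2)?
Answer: 6561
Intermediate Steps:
T = 64 (T = Pow(-8, 2) = 64)
Function('X')(l, G) = 0
Function('s')(M) = 0
Add(Function('s')(174), Pow(Add(4, 77), 2)) = Add(0, Pow(Add(4, 77), 2)) = Add(0, Pow(81, 2)) = Add(0, 6561) = 6561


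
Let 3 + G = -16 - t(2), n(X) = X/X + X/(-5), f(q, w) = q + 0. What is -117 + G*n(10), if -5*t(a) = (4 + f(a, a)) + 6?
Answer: -502/5 ≈ -100.40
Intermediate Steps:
f(q, w) = q
n(X) = 1 - X/5 (n(X) = 1 + X*(-⅕) = 1 - X/5)
t(a) = -2 - a/5 (t(a) = -((4 + a) + 6)/5 = -(10 + a)/5 = -2 - a/5)
G = -83/5 (G = -3 + (-16 - (-2 - ⅕*2)) = -3 + (-16 - (-2 - ⅖)) = -3 + (-16 - 1*(-12/5)) = -3 + (-16 + 12/5) = -3 - 68/5 = -83/5 ≈ -16.600)
-117 + G*n(10) = -117 - 83*(1 - ⅕*10)/5 = -117 - 83*(1 - 2)/5 = -117 - 83/5*(-1) = -117 + 83/5 = -502/5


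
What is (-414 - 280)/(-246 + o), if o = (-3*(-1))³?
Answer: 694/219 ≈ 3.1689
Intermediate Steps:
o = 27 (o = 3³ = 27)
(-414 - 280)/(-246 + o) = (-414 - 280)/(-246 + 27) = -694/(-219) = -694*(-1/219) = 694/219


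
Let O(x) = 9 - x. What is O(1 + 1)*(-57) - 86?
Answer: -485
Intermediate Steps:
O(1 + 1)*(-57) - 86 = (9 - (1 + 1))*(-57) - 86 = (9 - 1*2)*(-57) - 86 = (9 - 2)*(-57) - 86 = 7*(-57) - 86 = -399 - 86 = -485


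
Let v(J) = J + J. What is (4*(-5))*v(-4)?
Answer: 160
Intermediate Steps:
v(J) = 2*J
(4*(-5))*v(-4) = (4*(-5))*(2*(-4)) = -20*(-8) = 160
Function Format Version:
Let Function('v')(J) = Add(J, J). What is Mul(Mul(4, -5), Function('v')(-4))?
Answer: 160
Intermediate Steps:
Function('v')(J) = Mul(2, J)
Mul(Mul(4, -5), Function('v')(-4)) = Mul(Mul(4, -5), Mul(2, -4)) = Mul(-20, -8) = 160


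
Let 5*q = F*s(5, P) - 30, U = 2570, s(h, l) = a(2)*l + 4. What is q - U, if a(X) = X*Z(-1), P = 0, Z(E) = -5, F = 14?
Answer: -12824/5 ≈ -2564.8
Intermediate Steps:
a(X) = -5*X (a(X) = X*(-5) = -5*X)
s(h, l) = 4 - 10*l (s(h, l) = (-5*2)*l + 4 = -10*l + 4 = 4 - 10*l)
q = 26/5 (q = (14*(4 - 10*0) - 30)/5 = (14*(4 + 0) - 30)/5 = (14*4 - 30)/5 = (56 - 30)/5 = (⅕)*26 = 26/5 ≈ 5.2000)
q - U = 26/5 - 1*2570 = 26/5 - 2570 = -12824/5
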